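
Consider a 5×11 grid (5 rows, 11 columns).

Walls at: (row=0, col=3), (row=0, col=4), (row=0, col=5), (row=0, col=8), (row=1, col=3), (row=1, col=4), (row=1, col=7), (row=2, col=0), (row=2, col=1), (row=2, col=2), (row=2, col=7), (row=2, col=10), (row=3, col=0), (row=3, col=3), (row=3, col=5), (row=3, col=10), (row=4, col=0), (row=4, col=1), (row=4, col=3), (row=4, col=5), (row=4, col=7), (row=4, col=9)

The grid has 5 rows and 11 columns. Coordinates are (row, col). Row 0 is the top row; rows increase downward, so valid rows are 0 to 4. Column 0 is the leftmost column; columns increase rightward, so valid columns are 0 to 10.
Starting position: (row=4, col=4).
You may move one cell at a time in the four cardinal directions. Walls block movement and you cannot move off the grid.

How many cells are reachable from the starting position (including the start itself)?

BFS flood-fill from (row=4, col=4):
  Distance 0: (row=4, col=4)
  Distance 1: (row=3, col=4)
  Distance 2: (row=2, col=4)
  Distance 3: (row=2, col=3), (row=2, col=5)
  Distance 4: (row=1, col=5), (row=2, col=6)
  Distance 5: (row=1, col=6), (row=3, col=6)
  Distance 6: (row=0, col=6), (row=3, col=7), (row=4, col=6)
  Distance 7: (row=0, col=7), (row=3, col=8)
  Distance 8: (row=2, col=8), (row=3, col=9), (row=4, col=8)
  Distance 9: (row=1, col=8), (row=2, col=9)
  Distance 10: (row=1, col=9)
  Distance 11: (row=0, col=9), (row=1, col=10)
  Distance 12: (row=0, col=10)
Total reachable: 23 (grid has 33 open cells total)

Answer: Reachable cells: 23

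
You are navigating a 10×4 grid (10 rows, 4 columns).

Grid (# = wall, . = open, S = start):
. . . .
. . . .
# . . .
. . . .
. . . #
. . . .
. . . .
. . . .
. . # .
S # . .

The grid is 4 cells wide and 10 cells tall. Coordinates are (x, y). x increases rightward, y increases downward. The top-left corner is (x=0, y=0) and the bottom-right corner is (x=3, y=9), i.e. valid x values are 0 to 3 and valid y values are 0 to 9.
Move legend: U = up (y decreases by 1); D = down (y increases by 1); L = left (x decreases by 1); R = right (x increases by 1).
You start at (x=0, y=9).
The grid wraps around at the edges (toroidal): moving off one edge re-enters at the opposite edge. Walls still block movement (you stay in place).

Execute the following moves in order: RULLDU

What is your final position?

Start: (x=0, y=9)
  R (right): blocked, stay at (x=0, y=9)
  U (up): (x=0, y=9) -> (x=0, y=8)
  L (left): (x=0, y=8) -> (x=3, y=8)
  L (left): blocked, stay at (x=3, y=8)
  D (down): (x=3, y=8) -> (x=3, y=9)
  U (up): (x=3, y=9) -> (x=3, y=8)
Final: (x=3, y=8)

Answer: Final position: (x=3, y=8)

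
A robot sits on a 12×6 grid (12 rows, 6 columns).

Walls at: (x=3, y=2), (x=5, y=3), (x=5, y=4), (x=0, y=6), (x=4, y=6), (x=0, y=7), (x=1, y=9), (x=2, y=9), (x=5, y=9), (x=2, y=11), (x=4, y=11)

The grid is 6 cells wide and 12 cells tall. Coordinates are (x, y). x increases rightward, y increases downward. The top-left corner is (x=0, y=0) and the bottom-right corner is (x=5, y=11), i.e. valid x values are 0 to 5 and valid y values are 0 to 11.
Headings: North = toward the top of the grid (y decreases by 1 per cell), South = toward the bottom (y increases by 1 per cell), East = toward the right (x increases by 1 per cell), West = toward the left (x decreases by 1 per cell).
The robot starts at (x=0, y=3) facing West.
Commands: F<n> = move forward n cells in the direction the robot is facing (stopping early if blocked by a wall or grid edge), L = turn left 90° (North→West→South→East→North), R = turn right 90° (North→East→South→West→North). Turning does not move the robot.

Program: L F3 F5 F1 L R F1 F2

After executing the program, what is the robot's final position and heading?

Answer: Final position: (x=0, y=5), facing South

Derivation:
Start: (x=0, y=3), facing West
  L: turn left, now facing South
  F3: move forward 2/3 (blocked), now at (x=0, y=5)
  F5: move forward 0/5 (blocked), now at (x=0, y=5)
  F1: move forward 0/1 (blocked), now at (x=0, y=5)
  L: turn left, now facing East
  R: turn right, now facing South
  F1: move forward 0/1 (blocked), now at (x=0, y=5)
  F2: move forward 0/2 (blocked), now at (x=0, y=5)
Final: (x=0, y=5), facing South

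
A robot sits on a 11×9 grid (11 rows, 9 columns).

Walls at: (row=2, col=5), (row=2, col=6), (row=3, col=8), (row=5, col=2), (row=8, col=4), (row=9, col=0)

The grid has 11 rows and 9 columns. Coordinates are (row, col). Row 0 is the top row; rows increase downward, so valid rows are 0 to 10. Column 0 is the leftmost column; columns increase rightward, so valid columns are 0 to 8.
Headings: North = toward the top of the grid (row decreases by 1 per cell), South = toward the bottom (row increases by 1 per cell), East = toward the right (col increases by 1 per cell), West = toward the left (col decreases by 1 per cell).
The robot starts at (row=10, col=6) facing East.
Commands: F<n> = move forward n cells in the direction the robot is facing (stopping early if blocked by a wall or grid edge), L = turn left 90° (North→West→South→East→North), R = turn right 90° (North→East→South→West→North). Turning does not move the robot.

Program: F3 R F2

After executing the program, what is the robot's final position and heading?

Answer: Final position: (row=10, col=8), facing South

Derivation:
Start: (row=10, col=6), facing East
  F3: move forward 2/3 (blocked), now at (row=10, col=8)
  R: turn right, now facing South
  F2: move forward 0/2 (blocked), now at (row=10, col=8)
Final: (row=10, col=8), facing South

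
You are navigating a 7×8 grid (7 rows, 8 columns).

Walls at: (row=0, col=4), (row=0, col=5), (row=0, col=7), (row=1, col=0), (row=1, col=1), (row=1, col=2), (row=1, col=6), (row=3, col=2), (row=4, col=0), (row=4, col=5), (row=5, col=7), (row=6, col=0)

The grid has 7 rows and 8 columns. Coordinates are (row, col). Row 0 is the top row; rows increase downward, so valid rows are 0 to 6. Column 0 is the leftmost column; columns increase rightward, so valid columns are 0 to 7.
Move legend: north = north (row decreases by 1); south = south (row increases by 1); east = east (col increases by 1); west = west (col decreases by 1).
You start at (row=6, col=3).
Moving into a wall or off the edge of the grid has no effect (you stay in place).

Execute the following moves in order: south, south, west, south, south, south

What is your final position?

Answer: Final position: (row=6, col=2)

Derivation:
Start: (row=6, col=3)
  south (south): blocked, stay at (row=6, col=3)
  south (south): blocked, stay at (row=6, col=3)
  west (west): (row=6, col=3) -> (row=6, col=2)
  [×3]south (south): blocked, stay at (row=6, col=2)
Final: (row=6, col=2)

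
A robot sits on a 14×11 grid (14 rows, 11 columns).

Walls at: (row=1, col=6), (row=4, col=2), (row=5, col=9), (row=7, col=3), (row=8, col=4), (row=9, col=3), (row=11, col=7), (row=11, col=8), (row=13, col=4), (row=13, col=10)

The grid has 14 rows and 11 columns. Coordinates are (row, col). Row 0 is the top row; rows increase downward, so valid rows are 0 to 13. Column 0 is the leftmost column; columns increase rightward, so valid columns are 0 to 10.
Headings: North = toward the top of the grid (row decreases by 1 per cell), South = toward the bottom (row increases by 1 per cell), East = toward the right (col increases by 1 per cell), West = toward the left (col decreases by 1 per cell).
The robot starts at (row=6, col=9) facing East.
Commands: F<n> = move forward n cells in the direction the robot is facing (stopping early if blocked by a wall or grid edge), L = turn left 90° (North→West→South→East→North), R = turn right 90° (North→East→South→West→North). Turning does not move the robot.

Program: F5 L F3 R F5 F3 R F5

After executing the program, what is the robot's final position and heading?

Answer: Final position: (row=8, col=10), facing South

Derivation:
Start: (row=6, col=9), facing East
  F5: move forward 1/5 (blocked), now at (row=6, col=10)
  L: turn left, now facing North
  F3: move forward 3, now at (row=3, col=10)
  R: turn right, now facing East
  F5: move forward 0/5 (blocked), now at (row=3, col=10)
  F3: move forward 0/3 (blocked), now at (row=3, col=10)
  R: turn right, now facing South
  F5: move forward 5, now at (row=8, col=10)
Final: (row=8, col=10), facing South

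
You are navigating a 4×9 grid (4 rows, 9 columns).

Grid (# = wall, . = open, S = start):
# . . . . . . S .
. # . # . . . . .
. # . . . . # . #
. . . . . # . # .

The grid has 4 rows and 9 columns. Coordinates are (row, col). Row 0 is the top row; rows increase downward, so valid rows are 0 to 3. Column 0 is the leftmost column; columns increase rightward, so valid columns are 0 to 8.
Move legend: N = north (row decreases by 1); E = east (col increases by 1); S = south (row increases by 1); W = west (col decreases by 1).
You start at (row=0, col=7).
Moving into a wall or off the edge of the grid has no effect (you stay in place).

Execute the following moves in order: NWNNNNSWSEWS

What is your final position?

Start: (row=0, col=7)
  N (north): blocked, stay at (row=0, col=7)
  W (west): (row=0, col=7) -> (row=0, col=6)
  [×4]N (north): blocked, stay at (row=0, col=6)
  S (south): (row=0, col=6) -> (row=1, col=6)
  W (west): (row=1, col=6) -> (row=1, col=5)
  S (south): (row=1, col=5) -> (row=2, col=5)
  E (east): blocked, stay at (row=2, col=5)
  W (west): (row=2, col=5) -> (row=2, col=4)
  S (south): (row=2, col=4) -> (row=3, col=4)
Final: (row=3, col=4)

Answer: Final position: (row=3, col=4)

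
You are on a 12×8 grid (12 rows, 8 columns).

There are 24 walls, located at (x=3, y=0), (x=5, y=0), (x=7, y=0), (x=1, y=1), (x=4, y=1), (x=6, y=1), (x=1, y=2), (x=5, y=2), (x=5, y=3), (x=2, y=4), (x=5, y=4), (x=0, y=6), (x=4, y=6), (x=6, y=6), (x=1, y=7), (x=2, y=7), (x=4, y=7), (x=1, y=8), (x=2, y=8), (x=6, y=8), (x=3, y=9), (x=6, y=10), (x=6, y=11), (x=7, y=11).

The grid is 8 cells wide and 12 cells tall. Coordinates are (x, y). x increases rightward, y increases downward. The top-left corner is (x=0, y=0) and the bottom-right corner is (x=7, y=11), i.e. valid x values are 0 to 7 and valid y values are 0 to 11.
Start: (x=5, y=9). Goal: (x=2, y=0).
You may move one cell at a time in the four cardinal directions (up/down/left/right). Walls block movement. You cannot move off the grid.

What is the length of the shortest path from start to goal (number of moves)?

BFS from (x=5, y=9) until reaching (x=2, y=0):
  Distance 0: (x=5, y=9)
  Distance 1: (x=5, y=8), (x=4, y=9), (x=6, y=9), (x=5, y=10)
  Distance 2: (x=5, y=7), (x=4, y=8), (x=7, y=9), (x=4, y=10), (x=5, y=11)
  Distance 3: (x=5, y=6), (x=6, y=7), (x=3, y=8), (x=7, y=8), (x=3, y=10), (x=7, y=10), (x=4, y=11)
  Distance 4: (x=5, y=5), (x=3, y=7), (x=7, y=7), (x=2, y=10), (x=3, y=11)
  Distance 5: (x=4, y=5), (x=6, y=5), (x=3, y=6), (x=7, y=6), (x=2, y=9), (x=1, y=10), (x=2, y=11)
  Distance 6: (x=4, y=4), (x=6, y=4), (x=3, y=5), (x=7, y=5), (x=2, y=6), (x=1, y=9), (x=0, y=10), (x=1, y=11)
  Distance 7: (x=4, y=3), (x=6, y=3), (x=3, y=4), (x=7, y=4), (x=2, y=5), (x=1, y=6), (x=0, y=9), (x=0, y=11)
  Distance 8: (x=4, y=2), (x=6, y=2), (x=3, y=3), (x=7, y=3), (x=1, y=5), (x=0, y=8)
  Distance 9: (x=3, y=2), (x=7, y=2), (x=2, y=3), (x=1, y=4), (x=0, y=5), (x=0, y=7)
  Distance 10: (x=3, y=1), (x=7, y=1), (x=2, y=2), (x=1, y=3), (x=0, y=4)
  Distance 11: (x=2, y=1), (x=0, y=3)
  Distance 12: (x=2, y=0), (x=0, y=2)  <- goal reached here
One shortest path (12 moves): (x=5, y=9) -> (x=4, y=9) -> (x=4, y=8) -> (x=3, y=8) -> (x=3, y=7) -> (x=3, y=6) -> (x=3, y=5) -> (x=3, y=4) -> (x=3, y=3) -> (x=2, y=3) -> (x=2, y=2) -> (x=2, y=1) -> (x=2, y=0)

Answer: Shortest path length: 12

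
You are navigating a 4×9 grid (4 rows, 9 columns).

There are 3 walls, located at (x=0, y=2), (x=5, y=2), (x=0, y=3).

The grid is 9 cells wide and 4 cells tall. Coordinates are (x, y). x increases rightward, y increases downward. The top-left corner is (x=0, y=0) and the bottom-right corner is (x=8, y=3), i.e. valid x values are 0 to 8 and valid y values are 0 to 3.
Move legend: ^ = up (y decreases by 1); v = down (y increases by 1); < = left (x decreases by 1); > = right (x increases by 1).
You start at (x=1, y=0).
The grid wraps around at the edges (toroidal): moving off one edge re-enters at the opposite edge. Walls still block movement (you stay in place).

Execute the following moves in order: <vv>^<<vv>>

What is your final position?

Answer: Final position: (x=8, y=2)

Derivation:
Start: (x=1, y=0)
  < (left): (x=1, y=0) -> (x=0, y=0)
  v (down): (x=0, y=0) -> (x=0, y=1)
  v (down): blocked, stay at (x=0, y=1)
  > (right): (x=0, y=1) -> (x=1, y=1)
  ^ (up): (x=1, y=1) -> (x=1, y=0)
  < (left): (x=1, y=0) -> (x=0, y=0)
  < (left): (x=0, y=0) -> (x=8, y=0)
  v (down): (x=8, y=0) -> (x=8, y=1)
  v (down): (x=8, y=1) -> (x=8, y=2)
  > (right): blocked, stay at (x=8, y=2)
  > (right): blocked, stay at (x=8, y=2)
Final: (x=8, y=2)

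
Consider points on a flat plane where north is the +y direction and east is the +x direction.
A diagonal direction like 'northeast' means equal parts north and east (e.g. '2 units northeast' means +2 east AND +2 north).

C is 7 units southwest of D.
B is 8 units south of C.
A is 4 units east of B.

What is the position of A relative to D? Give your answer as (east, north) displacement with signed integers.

Answer: A is at (east=-3, north=-15) relative to D.

Derivation:
Place D at the origin (east=0, north=0).
  C is 7 units southwest of D: delta (east=-7, north=-7); C at (east=-7, north=-7).
  B is 8 units south of C: delta (east=+0, north=-8); B at (east=-7, north=-15).
  A is 4 units east of B: delta (east=+4, north=+0); A at (east=-3, north=-15).
Therefore A relative to D: (east=-3, north=-15).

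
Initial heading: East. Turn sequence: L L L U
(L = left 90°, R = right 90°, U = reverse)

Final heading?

Start: East
  L (left (90° counter-clockwise)) -> North
  L (left (90° counter-clockwise)) -> West
  L (left (90° counter-clockwise)) -> South
  U (U-turn (180°)) -> North
Final: North

Answer: Final heading: North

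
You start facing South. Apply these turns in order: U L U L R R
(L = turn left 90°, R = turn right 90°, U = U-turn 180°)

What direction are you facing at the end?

Start: South
  U (U-turn (180°)) -> North
  L (left (90° counter-clockwise)) -> West
  U (U-turn (180°)) -> East
  L (left (90° counter-clockwise)) -> North
  R (right (90° clockwise)) -> East
  R (right (90° clockwise)) -> South
Final: South

Answer: Final heading: South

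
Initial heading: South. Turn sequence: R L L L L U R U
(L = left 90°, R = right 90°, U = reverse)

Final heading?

Answer: Final heading: North

Derivation:
Start: South
  R (right (90° clockwise)) -> West
  L (left (90° counter-clockwise)) -> South
  L (left (90° counter-clockwise)) -> East
  L (left (90° counter-clockwise)) -> North
  L (left (90° counter-clockwise)) -> West
  U (U-turn (180°)) -> East
  R (right (90° clockwise)) -> South
  U (U-turn (180°)) -> North
Final: North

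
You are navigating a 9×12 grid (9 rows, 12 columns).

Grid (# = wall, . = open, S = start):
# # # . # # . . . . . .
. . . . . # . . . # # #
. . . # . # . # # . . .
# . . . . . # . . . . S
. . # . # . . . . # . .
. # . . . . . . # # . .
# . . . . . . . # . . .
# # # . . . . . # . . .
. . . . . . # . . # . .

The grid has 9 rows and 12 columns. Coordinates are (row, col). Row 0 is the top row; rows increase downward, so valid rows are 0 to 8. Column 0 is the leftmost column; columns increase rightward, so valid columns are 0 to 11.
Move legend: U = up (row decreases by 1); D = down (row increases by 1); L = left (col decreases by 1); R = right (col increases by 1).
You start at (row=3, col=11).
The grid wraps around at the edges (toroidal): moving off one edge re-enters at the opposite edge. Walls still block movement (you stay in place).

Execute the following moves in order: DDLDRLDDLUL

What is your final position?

Answer: Final position: (row=7, col=9)

Derivation:
Start: (row=3, col=11)
  D (down): (row=3, col=11) -> (row=4, col=11)
  D (down): (row=4, col=11) -> (row=5, col=11)
  L (left): (row=5, col=11) -> (row=5, col=10)
  D (down): (row=5, col=10) -> (row=6, col=10)
  R (right): (row=6, col=10) -> (row=6, col=11)
  L (left): (row=6, col=11) -> (row=6, col=10)
  D (down): (row=6, col=10) -> (row=7, col=10)
  D (down): (row=7, col=10) -> (row=8, col=10)
  L (left): blocked, stay at (row=8, col=10)
  U (up): (row=8, col=10) -> (row=7, col=10)
  L (left): (row=7, col=10) -> (row=7, col=9)
Final: (row=7, col=9)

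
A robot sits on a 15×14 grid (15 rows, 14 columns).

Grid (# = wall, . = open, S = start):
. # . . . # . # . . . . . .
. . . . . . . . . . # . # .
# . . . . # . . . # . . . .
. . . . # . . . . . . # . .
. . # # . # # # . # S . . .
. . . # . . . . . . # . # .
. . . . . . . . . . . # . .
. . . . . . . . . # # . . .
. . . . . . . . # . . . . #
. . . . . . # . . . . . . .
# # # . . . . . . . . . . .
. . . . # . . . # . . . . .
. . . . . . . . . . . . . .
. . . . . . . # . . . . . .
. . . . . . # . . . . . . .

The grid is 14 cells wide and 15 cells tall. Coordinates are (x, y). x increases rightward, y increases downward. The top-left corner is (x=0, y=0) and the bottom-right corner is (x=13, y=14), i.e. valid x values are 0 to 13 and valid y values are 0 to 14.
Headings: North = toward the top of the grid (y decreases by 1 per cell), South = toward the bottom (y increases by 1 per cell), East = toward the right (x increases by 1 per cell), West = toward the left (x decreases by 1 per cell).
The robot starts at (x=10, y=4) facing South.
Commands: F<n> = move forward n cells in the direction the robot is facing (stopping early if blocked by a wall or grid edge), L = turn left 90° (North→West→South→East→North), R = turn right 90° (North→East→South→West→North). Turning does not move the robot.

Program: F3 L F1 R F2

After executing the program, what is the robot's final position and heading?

Start: (x=10, y=4), facing South
  F3: move forward 0/3 (blocked), now at (x=10, y=4)
  L: turn left, now facing East
  F1: move forward 1, now at (x=11, y=4)
  R: turn right, now facing South
  F2: move forward 1/2 (blocked), now at (x=11, y=5)
Final: (x=11, y=5), facing South

Answer: Final position: (x=11, y=5), facing South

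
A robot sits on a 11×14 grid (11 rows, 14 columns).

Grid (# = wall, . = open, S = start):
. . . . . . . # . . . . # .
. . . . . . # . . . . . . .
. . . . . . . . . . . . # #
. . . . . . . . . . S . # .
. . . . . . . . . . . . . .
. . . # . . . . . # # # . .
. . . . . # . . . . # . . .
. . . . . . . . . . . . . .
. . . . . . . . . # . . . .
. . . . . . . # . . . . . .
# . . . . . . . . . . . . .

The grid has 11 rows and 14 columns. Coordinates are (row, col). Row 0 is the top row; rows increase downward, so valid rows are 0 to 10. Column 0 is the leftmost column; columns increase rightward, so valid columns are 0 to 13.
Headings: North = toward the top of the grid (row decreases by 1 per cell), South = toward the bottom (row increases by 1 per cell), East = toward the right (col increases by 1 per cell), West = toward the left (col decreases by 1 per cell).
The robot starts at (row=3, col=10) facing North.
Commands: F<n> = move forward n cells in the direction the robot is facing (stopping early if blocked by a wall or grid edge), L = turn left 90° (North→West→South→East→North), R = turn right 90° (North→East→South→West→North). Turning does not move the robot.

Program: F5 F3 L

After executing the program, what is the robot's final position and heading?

Start: (row=3, col=10), facing North
  F5: move forward 3/5 (blocked), now at (row=0, col=10)
  F3: move forward 0/3 (blocked), now at (row=0, col=10)
  L: turn left, now facing West
Final: (row=0, col=10), facing West

Answer: Final position: (row=0, col=10), facing West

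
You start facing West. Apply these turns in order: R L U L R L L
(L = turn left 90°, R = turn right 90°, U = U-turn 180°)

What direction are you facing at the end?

Answer: Final heading: West

Derivation:
Start: West
  R (right (90° clockwise)) -> North
  L (left (90° counter-clockwise)) -> West
  U (U-turn (180°)) -> East
  L (left (90° counter-clockwise)) -> North
  R (right (90° clockwise)) -> East
  L (left (90° counter-clockwise)) -> North
  L (left (90° counter-clockwise)) -> West
Final: West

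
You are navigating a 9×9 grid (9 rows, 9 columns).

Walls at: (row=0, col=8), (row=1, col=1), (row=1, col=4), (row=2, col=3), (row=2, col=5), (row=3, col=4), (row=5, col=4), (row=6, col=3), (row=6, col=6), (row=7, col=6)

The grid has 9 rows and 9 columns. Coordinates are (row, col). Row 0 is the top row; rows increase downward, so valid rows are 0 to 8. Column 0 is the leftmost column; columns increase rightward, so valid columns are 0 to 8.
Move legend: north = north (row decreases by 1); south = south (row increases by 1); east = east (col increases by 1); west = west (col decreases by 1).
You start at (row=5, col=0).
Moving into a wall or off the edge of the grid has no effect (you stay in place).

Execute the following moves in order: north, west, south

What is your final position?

Start: (row=5, col=0)
  north (north): (row=5, col=0) -> (row=4, col=0)
  west (west): blocked, stay at (row=4, col=0)
  south (south): (row=4, col=0) -> (row=5, col=0)
Final: (row=5, col=0)

Answer: Final position: (row=5, col=0)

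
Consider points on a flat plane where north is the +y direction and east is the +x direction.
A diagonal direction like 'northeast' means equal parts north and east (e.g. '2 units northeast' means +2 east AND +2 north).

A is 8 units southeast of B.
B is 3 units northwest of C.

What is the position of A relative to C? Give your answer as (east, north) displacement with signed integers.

Answer: A is at (east=5, north=-5) relative to C.

Derivation:
Place C at the origin (east=0, north=0).
  B is 3 units northwest of C: delta (east=-3, north=+3); B at (east=-3, north=3).
  A is 8 units southeast of B: delta (east=+8, north=-8); A at (east=5, north=-5).
Therefore A relative to C: (east=5, north=-5).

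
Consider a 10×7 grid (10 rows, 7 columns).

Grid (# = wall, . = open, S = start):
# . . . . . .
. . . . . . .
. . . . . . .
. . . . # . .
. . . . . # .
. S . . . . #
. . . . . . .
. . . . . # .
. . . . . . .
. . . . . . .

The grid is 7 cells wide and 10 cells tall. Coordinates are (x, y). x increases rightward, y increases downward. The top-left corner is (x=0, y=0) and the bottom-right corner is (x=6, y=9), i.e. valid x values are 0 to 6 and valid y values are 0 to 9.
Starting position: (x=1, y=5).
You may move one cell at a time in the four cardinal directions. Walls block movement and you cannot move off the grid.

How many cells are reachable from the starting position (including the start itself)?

BFS flood-fill from (x=1, y=5):
  Distance 0: (x=1, y=5)
  Distance 1: (x=1, y=4), (x=0, y=5), (x=2, y=5), (x=1, y=6)
  Distance 2: (x=1, y=3), (x=0, y=4), (x=2, y=4), (x=3, y=5), (x=0, y=6), (x=2, y=6), (x=1, y=7)
  Distance 3: (x=1, y=2), (x=0, y=3), (x=2, y=3), (x=3, y=4), (x=4, y=5), (x=3, y=6), (x=0, y=7), (x=2, y=7), (x=1, y=8)
  Distance 4: (x=1, y=1), (x=0, y=2), (x=2, y=2), (x=3, y=3), (x=4, y=4), (x=5, y=5), (x=4, y=6), (x=3, y=7), (x=0, y=8), (x=2, y=8), (x=1, y=9)
  Distance 5: (x=1, y=0), (x=0, y=1), (x=2, y=1), (x=3, y=2), (x=5, y=6), (x=4, y=7), (x=3, y=8), (x=0, y=9), (x=2, y=9)
  Distance 6: (x=2, y=0), (x=3, y=1), (x=4, y=2), (x=6, y=6), (x=4, y=8), (x=3, y=9)
  Distance 7: (x=3, y=0), (x=4, y=1), (x=5, y=2), (x=6, y=7), (x=5, y=8), (x=4, y=9)
  Distance 8: (x=4, y=0), (x=5, y=1), (x=6, y=2), (x=5, y=3), (x=6, y=8), (x=5, y=9)
  Distance 9: (x=5, y=0), (x=6, y=1), (x=6, y=3), (x=6, y=9)
  Distance 10: (x=6, y=0), (x=6, y=4)
Total reachable: 65 (grid has 65 open cells total)

Answer: Reachable cells: 65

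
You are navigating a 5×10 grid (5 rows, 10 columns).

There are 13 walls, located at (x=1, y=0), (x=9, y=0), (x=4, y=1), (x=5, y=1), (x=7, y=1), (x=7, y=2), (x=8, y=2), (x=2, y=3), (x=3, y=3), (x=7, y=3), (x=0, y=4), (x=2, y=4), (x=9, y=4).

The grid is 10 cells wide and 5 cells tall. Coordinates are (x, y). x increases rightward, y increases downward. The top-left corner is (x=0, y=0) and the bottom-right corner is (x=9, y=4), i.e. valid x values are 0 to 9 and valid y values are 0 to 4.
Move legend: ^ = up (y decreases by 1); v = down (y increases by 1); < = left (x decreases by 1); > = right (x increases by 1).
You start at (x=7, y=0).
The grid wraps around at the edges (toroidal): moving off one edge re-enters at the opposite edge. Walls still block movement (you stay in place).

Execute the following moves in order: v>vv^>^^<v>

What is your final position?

Start: (x=7, y=0)
  v (down): blocked, stay at (x=7, y=0)
  > (right): (x=7, y=0) -> (x=8, y=0)
  v (down): (x=8, y=0) -> (x=8, y=1)
  v (down): blocked, stay at (x=8, y=1)
  ^ (up): (x=8, y=1) -> (x=8, y=0)
  > (right): blocked, stay at (x=8, y=0)
  ^ (up): (x=8, y=0) -> (x=8, y=4)
  ^ (up): (x=8, y=4) -> (x=8, y=3)
  < (left): blocked, stay at (x=8, y=3)
  v (down): (x=8, y=3) -> (x=8, y=4)
  > (right): blocked, stay at (x=8, y=4)
Final: (x=8, y=4)

Answer: Final position: (x=8, y=4)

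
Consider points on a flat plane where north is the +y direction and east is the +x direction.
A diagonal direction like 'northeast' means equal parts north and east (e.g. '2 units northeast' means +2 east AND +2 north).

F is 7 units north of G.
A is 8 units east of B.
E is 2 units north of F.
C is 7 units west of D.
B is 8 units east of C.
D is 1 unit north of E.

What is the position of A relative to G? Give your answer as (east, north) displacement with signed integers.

Place G at the origin (east=0, north=0).
  F is 7 units north of G: delta (east=+0, north=+7); F at (east=0, north=7).
  E is 2 units north of F: delta (east=+0, north=+2); E at (east=0, north=9).
  D is 1 unit north of E: delta (east=+0, north=+1); D at (east=0, north=10).
  C is 7 units west of D: delta (east=-7, north=+0); C at (east=-7, north=10).
  B is 8 units east of C: delta (east=+8, north=+0); B at (east=1, north=10).
  A is 8 units east of B: delta (east=+8, north=+0); A at (east=9, north=10).
Therefore A relative to G: (east=9, north=10).

Answer: A is at (east=9, north=10) relative to G.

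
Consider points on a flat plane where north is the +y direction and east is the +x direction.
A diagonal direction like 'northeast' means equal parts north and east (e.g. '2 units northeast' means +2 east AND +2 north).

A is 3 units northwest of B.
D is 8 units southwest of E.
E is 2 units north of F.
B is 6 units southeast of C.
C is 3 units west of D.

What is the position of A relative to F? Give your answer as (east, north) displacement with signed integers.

Answer: A is at (east=-8, north=-9) relative to F.

Derivation:
Place F at the origin (east=0, north=0).
  E is 2 units north of F: delta (east=+0, north=+2); E at (east=0, north=2).
  D is 8 units southwest of E: delta (east=-8, north=-8); D at (east=-8, north=-6).
  C is 3 units west of D: delta (east=-3, north=+0); C at (east=-11, north=-6).
  B is 6 units southeast of C: delta (east=+6, north=-6); B at (east=-5, north=-12).
  A is 3 units northwest of B: delta (east=-3, north=+3); A at (east=-8, north=-9).
Therefore A relative to F: (east=-8, north=-9).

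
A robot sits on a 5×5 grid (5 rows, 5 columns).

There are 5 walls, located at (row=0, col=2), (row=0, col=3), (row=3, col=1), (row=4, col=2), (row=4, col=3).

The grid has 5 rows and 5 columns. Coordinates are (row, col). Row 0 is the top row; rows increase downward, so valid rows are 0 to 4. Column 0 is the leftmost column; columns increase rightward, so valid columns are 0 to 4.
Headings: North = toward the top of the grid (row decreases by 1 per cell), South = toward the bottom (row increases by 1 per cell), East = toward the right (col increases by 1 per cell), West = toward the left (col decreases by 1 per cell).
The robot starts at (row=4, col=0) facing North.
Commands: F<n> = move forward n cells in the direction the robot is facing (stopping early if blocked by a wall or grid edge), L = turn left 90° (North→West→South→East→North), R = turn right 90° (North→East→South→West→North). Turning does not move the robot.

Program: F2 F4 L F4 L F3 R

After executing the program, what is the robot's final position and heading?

Start: (row=4, col=0), facing North
  F2: move forward 2, now at (row=2, col=0)
  F4: move forward 2/4 (blocked), now at (row=0, col=0)
  L: turn left, now facing West
  F4: move forward 0/4 (blocked), now at (row=0, col=0)
  L: turn left, now facing South
  F3: move forward 3, now at (row=3, col=0)
  R: turn right, now facing West
Final: (row=3, col=0), facing West

Answer: Final position: (row=3, col=0), facing West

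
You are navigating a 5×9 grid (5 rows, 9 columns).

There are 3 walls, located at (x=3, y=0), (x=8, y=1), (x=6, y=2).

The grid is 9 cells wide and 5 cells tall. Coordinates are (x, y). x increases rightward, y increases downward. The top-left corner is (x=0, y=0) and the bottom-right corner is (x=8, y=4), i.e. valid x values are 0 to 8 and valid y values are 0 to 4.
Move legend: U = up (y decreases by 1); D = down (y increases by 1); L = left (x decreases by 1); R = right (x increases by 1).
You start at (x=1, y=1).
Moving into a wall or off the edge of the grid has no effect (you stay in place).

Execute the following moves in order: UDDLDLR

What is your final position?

Start: (x=1, y=1)
  U (up): (x=1, y=1) -> (x=1, y=0)
  D (down): (x=1, y=0) -> (x=1, y=1)
  D (down): (x=1, y=1) -> (x=1, y=2)
  L (left): (x=1, y=2) -> (x=0, y=2)
  D (down): (x=0, y=2) -> (x=0, y=3)
  L (left): blocked, stay at (x=0, y=3)
  R (right): (x=0, y=3) -> (x=1, y=3)
Final: (x=1, y=3)

Answer: Final position: (x=1, y=3)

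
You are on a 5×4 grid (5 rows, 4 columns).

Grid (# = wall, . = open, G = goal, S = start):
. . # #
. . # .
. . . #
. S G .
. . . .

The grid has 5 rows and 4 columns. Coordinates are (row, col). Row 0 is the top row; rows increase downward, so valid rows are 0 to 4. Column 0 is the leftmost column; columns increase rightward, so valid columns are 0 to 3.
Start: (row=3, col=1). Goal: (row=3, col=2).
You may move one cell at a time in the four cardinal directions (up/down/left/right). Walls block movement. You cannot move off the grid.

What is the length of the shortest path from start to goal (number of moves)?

BFS from (row=3, col=1) until reaching (row=3, col=2):
  Distance 0: (row=3, col=1)
  Distance 1: (row=2, col=1), (row=3, col=0), (row=3, col=2), (row=4, col=1)  <- goal reached here
One shortest path (1 moves): (row=3, col=1) -> (row=3, col=2)

Answer: Shortest path length: 1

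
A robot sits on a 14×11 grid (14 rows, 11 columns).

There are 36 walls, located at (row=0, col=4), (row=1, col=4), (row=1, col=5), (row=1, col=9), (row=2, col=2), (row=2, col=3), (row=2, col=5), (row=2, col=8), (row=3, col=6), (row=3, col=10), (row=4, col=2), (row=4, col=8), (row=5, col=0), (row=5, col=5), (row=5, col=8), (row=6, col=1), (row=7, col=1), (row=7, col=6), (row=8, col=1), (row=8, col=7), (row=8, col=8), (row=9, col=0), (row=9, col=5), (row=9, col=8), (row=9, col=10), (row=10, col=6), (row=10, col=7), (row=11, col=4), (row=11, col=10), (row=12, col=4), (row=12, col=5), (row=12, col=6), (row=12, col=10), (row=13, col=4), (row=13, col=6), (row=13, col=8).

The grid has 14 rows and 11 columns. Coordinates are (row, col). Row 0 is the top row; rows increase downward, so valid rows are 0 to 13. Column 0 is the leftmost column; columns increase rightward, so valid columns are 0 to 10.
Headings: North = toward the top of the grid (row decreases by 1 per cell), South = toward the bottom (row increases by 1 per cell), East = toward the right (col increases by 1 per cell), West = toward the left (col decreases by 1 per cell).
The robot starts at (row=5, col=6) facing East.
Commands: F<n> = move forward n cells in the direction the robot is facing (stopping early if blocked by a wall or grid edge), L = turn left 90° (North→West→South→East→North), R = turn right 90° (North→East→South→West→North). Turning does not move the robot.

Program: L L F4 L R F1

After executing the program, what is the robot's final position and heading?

Start: (row=5, col=6), facing East
  L: turn left, now facing North
  L: turn left, now facing West
  F4: move forward 0/4 (blocked), now at (row=5, col=6)
  L: turn left, now facing South
  R: turn right, now facing West
  F1: move forward 0/1 (blocked), now at (row=5, col=6)
Final: (row=5, col=6), facing West

Answer: Final position: (row=5, col=6), facing West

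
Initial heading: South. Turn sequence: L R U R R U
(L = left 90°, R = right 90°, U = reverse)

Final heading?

Start: South
  L (left (90° counter-clockwise)) -> East
  R (right (90° clockwise)) -> South
  U (U-turn (180°)) -> North
  R (right (90° clockwise)) -> East
  R (right (90° clockwise)) -> South
  U (U-turn (180°)) -> North
Final: North

Answer: Final heading: North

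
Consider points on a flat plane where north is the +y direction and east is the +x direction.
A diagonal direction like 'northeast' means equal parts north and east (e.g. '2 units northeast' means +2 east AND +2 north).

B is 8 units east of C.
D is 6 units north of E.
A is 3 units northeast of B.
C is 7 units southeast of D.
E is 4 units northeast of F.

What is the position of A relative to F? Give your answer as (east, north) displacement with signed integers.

Answer: A is at (east=22, north=6) relative to F.

Derivation:
Place F at the origin (east=0, north=0).
  E is 4 units northeast of F: delta (east=+4, north=+4); E at (east=4, north=4).
  D is 6 units north of E: delta (east=+0, north=+6); D at (east=4, north=10).
  C is 7 units southeast of D: delta (east=+7, north=-7); C at (east=11, north=3).
  B is 8 units east of C: delta (east=+8, north=+0); B at (east=19, north=3).
  A is 3 units northeast of B: delta (east=+3, north=+3); A at (east=22, north=6).
Therefore A relative to F: (east=22, north=6).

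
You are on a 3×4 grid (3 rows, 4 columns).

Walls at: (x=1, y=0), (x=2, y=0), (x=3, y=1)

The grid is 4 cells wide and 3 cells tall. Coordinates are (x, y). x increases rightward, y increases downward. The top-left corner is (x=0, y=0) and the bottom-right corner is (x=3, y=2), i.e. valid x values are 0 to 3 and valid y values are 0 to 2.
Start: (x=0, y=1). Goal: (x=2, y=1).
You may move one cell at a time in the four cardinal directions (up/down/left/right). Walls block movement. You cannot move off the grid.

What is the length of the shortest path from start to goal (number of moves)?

BFS from (x=0, y=1) until reaching (x=2, y=1):
  Distance 0: (x=0, y=1)
  Distance 1: (x=0, y=0), (x=1, y=1), (x=0, y=2)
  Distance 2: (x=2, y=1), (x=1, y=2)  <- goal reached here
One shortest path (2 moves): (x=0, y=1) -> (x=1, y=1) -> (x=2, y=1)

Answer: Shortest path length: 2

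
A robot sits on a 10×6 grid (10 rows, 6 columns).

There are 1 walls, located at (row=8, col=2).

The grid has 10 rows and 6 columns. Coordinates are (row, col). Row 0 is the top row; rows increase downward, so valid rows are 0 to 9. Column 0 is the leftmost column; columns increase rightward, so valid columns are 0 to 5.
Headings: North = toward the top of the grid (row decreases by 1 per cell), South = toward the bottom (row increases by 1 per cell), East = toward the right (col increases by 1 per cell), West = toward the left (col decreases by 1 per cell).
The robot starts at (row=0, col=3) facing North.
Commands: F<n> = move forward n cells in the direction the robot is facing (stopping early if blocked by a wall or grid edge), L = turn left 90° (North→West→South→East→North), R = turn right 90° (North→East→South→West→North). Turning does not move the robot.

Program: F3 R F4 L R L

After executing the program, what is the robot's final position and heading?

Answer: Final position: (row=0, col=5), facing North

Derivation:
Start: (row=0, col=3), facing North
  F3: move forward 0/3 (blocked), now at (row=0, col=3)
  R: turn right, now facing East
  F4: move forward 2/4 (blocked), now at (row=0, col=5)
  L: turn left, now facing North
  R: turn right, now facing East
  L: turn left, now facing North
Final: (row=0, col=5), facing North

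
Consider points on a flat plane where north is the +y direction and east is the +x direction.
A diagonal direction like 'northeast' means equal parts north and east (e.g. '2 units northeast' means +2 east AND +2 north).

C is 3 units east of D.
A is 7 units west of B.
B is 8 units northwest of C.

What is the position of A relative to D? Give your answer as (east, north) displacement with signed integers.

Answer: A is at (east=-12, north=8) relative to D.

Derivation:
Place D at the origin (east=0, north=0).
  C is 3 units east of D: delta (east=+3, north=+0); C at (east=3, north=0).
  B is 8 units northwest of C: delta (east=-8, north=+8); B at (east=-5, north=8).
  A is 7 units west of B: delta (east=-7, north=+0); A at (east=-12, north=8).
Therefore A relative to D: (east=-12, north=8).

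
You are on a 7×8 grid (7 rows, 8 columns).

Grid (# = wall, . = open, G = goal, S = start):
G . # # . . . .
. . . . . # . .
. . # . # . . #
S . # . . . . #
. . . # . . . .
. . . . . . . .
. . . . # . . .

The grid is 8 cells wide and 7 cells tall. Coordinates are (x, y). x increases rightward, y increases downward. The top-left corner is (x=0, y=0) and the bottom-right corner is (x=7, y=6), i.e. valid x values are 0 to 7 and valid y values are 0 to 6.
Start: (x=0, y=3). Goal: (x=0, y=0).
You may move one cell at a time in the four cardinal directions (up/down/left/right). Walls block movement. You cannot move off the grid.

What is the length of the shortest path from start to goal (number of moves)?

Answer: Shortest path length: 3

Derivation:
BFS from (x=0, y=3) until reaching (x=0, y=0):
  Distance 0: (x=0, y=3)
  Distance 1: (x=0, y=2), (x=1, y=3), (x=0, y=4)
  Distance 2: (x=0, y=1), (x=1, y=2), (x=1, y=4), (x=0, y=5)
  Distance 3: (x=0, y=0), (x=1, y=1), (x=2, y=4), (x=1, y=5), (x=0, y=6)  <- goal reached here
One shortest path (3 moves): (x=0, y=3) -> (x=0, y=2) -> (x=0, y=1) -> (x=0, y=0)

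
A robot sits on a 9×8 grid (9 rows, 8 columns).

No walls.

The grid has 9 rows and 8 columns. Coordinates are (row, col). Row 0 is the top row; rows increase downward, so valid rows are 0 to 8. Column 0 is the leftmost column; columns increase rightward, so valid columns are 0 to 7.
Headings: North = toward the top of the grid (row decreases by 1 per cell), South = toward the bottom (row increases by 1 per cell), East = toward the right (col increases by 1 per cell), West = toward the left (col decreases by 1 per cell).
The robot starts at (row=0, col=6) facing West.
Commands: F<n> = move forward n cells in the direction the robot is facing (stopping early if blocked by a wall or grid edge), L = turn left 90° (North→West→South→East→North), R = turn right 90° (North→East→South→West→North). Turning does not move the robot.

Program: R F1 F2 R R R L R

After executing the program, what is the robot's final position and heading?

Start: (row=0, col=6), facing West
  R: turn right, now facing North
  F1: move forward 0/1 (blocked), now at (row=0, col=6)
  F2: move forward 0/2 (blocked), now at (row=0, col=6)
  R: turn right, now facing East
  R: turn right, now facing South
  R: turn right, now facing West
  L: turn left, now facing South
  R: turn right, now facing West
Final: (row=0, col=6), facing West

Answer: Final position: (row=0, col=6), facing West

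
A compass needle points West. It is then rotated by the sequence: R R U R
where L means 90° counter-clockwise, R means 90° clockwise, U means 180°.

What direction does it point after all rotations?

Answer: Final heading: North

Derivation:
Start: West
  R (right (90° clockwise)) -> North
  R (right (90° clockwise)) -> East
  U (U-turn (180°)) -> West
  R (right (90° clockwise)) -> North
Final: North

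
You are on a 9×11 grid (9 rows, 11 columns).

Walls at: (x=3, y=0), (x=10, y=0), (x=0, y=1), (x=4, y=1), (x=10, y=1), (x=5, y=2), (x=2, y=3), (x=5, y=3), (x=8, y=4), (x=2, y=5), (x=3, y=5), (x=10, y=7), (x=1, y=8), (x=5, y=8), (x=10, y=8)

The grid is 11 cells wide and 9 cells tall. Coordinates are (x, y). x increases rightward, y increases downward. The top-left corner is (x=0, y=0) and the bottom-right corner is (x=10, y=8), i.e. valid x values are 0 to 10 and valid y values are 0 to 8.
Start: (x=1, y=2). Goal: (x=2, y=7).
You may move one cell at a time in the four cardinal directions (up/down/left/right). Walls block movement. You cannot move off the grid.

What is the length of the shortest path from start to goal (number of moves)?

Answer: Shortest path length: 6

Derivation:
BFS from (x=1, y=2) until reaching (x=2, y=7):
  Distance 0: (x=1, y=2)
  Distance 1: (x=1, y=1), (x=0, y=2), (x=2, y=2), (x=1, y=3)
  Distance 2: (x=1, y=0), (x=2, y=1), (x=3, y=2), (x=0, y=3), (x=1, y=4)
  Distance 3: (x=0, y=0), (x=2, y=0), (x=3, y=1), (x=4, y=2), (x=3, y=3), (x=0, y=4), (x=2, y=4), (x=1, y=5)
  Distance 4: (x=4, y=3), (x=3, y=4), (x=0, y=5), (x=1, y=6)
  Distance 5: (x=4, y=4), (x=0, y=6), (x=2, y=6), (x=1, y=7)
  Distance 6: (x=5, y=4), (x=4, y=5), (x=3, y=6), (x=0, y=7), (x=2, y=7)  <- goal reached here
One shortest path (6 moves): (x=1, y=2) -> (x=1, y=3) -> (x=1, y=4) -> (x=1, y=5) -> (x=1, y=6) -> (x=2, y=6) -> (x=2, y=7)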